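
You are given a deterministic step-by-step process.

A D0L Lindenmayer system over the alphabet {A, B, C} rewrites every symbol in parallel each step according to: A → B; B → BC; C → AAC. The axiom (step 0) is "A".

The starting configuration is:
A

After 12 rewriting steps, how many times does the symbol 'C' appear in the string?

819

k=0  A
k=1  B
k=2  BC
k=3  BCAAC
k=4  BCAACBBAAC
k=5  BCAACBBAACBCBCBBAAC
k=6  BCAACBBAACBCBCBBAACBCAACBCAACBCBCBBAAC
k=7  BCAACBBAACBCBCBBAACBCAACBCAACBCBCBBAACBCAACBBAACBCAACBBAACBCAACBCAACBCBCBBAAC
k=8  BCAACBBAACBCBCBBAACBCAACBCAACBCBCBBAACBCAACBBAACBCAACBBAAC…BCAACBBAACBCBCBBAACBCAACBBAACBCAACBBAACBCAACBCAACBCBCBBAAC  (len 154)
k=9  BCAACBBAACBCBCBBAACBCAACBCAACBCBCBBAACBCAACBBAACBCAACBBAAC…BCAACBBAACBCBCBBAACBCAACBBAACBCAACBBAACBCAACBCAACBCBCBBAAC  (len 307)
k=10  BCAACBBAACBCBCBBAACBCAACBCAACBCBCBBAACBCAACBBAACBCAACBBAAC…BCAACBBAACBCBCBBAACBCAACBBAACBCAACBBAACBCAACBCAACBCBCBBAAC  (len 614)
k=11  BCAACBBAACBCBCBBAACBCAACBCAACBCBCBBAACBCAACBBAACBCAACBBAAC…BCAACBBAACBCBCBBAACBCAACBBAACBCAACBBAACBCAACBCAACBCBCBBAAC  (len 1229)
k=12  BCAACBBAACBCBCBBAACBCAACBCAACBCBCBBAACBCAACBBAACBCAACBBAAC…BCAACBBAACBCBCBBAACBCAACBBAACBCAACBBAACBCAACBCAACBCBCBBAAC  (len 2458)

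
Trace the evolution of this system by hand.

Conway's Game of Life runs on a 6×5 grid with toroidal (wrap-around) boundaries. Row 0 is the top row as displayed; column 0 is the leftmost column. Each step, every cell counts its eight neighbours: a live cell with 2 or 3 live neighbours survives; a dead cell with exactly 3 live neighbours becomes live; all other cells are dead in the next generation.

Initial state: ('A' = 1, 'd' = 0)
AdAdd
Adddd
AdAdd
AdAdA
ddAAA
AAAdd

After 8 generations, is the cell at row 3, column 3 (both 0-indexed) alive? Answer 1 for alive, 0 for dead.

[0] AdAdd
Adddd
AdAdd
AdAdA
ddAAA
AAAdd
[1] AdAdA
AdddA
AddAd
AdAdd
ddddd
Adddd
[2] dddAd
ddddd
AddAd
dAddA
dAddd
AAddA
[3] AdddA
ddddA
AdddA
dAAdA
dAAdA
AAAdA
[4] ddddd
dddAd
dAddA
ddAdA
ddddA
ddAdd
[5] ddddd
ddddd
AdAdA
ddddA
ddddd
ddddd
[6] ddddd
ddddd
AddAA
AddAA
ddddd
ddddd
[7] ddddd
ddddA
AddAd
AddAd
ddddA
ddddd
[8] ddddd
ddddA
AddAd
AddAd
ddddA
ddddd

1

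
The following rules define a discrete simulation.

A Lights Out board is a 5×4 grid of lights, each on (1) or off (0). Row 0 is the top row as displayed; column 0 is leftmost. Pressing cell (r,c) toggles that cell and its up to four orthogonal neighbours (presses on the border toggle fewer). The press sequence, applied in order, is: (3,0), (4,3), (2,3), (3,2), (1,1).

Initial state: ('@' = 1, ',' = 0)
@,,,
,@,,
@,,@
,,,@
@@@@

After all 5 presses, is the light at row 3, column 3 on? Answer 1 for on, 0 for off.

gen 0: @,,,
,@,,
@,,@
,,,@
@@@@
gen 1: @,,,
,@,,
,,,@
@@,@
,@@@
gen 2: @,,,
,@,,
,,,@
@@,,
,@,,
gen 3: @,,,
,@,@
,,@,
@@,@
,@,,
gen 4: @,,,
,@,@
,,,,
@,@,
,@@,
gen 5: @@,,
@,@@
,@,,
@,@,
,@@,

0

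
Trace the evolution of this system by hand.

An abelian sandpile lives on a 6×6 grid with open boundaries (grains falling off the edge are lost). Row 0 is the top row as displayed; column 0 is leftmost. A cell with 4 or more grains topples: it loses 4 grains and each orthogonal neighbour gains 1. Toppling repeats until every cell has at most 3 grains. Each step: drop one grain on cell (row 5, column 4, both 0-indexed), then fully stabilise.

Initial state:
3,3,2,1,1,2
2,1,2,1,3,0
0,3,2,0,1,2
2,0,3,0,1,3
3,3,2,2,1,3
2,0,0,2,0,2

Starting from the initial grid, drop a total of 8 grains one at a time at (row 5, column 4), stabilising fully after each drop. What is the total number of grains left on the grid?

59

k=0  3,3,2,1,1,2
2,1,2,1,3,0
0,3,2,0,1,2
2,0,3,0,1,3
3,3,2,2,1,3
2,0,0,2,0,2
k=1  3,3,2,1,1,2
2,1,2,1,3,0
0,3,2,0,1,2
2,0,3,0,1,3
3,3,2,2,1,3
2,0,0,2,1,2
k=2  3,3,2,1,1,2
2,1,2,1,3,0
0,3,2,0,1,2
2,0,3,0,1,3
3,3,2,2,1,3
2,0,0,2,2,2
k=3  3,3,2,1,1,2
2,1,2,1,3,0
0,3,2,0,1,2
2,0,3,0,1,3
3,3,2,2,1,3
2,0,0,2,3,2
k=4  3,3,2,1,1,2
2,1,2,1,3,0
0,3,2,0,1,2
2,0,3,0,1,3
3,3,2,2,2,3
2,0,0,3,0,3
k=5  3,3,2,1,1,2
2,1,2,1,3,0
0,3,2,0,1,2
2,0,3,0,1,3
3,3,2,2,2,3
2,0,0,3,1,3
k=6  3,3,2,1,1,2
2,1,2,1,3,0
0,3,2,0,1,2
2,0,3,0,1,3
3,3,2,2,2,3
2,0,0,3,2,3
k=7  3,3,2,1,1,2
2,1,2,1,3,0
0,3,2,0,1,2
2,0,3,0,1,3
3,3,2,2,2,3
2,0,0,3,3,3
k=8  3,3,2,1,1,2
2,1,2,1,3,0
0,3,2,0,1,3
2,0,3,1,3,0
3,3,3,0,1,2
2,0,1,1,3,1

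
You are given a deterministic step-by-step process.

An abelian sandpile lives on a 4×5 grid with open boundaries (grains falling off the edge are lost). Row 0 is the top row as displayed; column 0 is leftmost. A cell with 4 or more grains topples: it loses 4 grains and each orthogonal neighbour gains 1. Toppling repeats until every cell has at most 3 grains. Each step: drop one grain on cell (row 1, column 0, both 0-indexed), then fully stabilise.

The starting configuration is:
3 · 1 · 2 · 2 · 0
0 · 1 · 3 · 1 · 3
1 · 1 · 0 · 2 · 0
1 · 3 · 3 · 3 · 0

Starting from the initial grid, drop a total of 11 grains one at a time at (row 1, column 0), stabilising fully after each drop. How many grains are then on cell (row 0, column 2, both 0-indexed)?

3

step 0: 3 · 1 · 2 · 2 · 0
0 · 1 · 3 · 1 · 3
1 · 1 · 0 · 2 · 0
1 · 3 · 3 · 3 · 0
step 1: 3 · 1 · 2 · 2 · 0
1 · 1 · 3 · 1 · 3
1 · 1 · 0 · 2 · 0
1 · 3 · 3 · 3 · 0
step 2: 3 · 1 · 2 · 2 · 0
2 · 1 · 3 · 1 · 3
1 · 1 · 0 · 2 · 0
1 · 3 · 3 · 3 · 0
step 3: 3 · 1 · 2 · 2 · 0
3 · 1 · 3 · 1 · 3
1 · 1 · 0 · 2 · 0
1 · 3 · 3 · 3 · 0
step 4: 0 · 2 · 2 · 2 · 0
1 · 2 · 3 · 1 · 3
2 · 1 · 0 · 2 · 0
1 · 3 · 3 · 3 · 0
step 5: 0 · 2 · 2 · 2 · 0
2 · 2 · 3 · 1 · 3
2 · 1 · 0 · 2 · 0
1 · 3 · 3 · 3 · 0
step 6: 0 · 2 · 2 · 2 · 0
3 · 2 · 3 · 1 · 3
2 · 1 · 0 · 2 · 0
1 · 3 · 3 · 3 · 0
step 7: 1 · 2 · 2 · 2 · 0
0 · 3 · 3 · 1 · 3
3 · 1 · 0 · 2 · 0
1 · 3 · 3 · 3 · 0
step 8: 1 · 2 · 2 · 2 · 0
1 · 3 · 3 · 1 · 3
3 · 1 · 0 · 2 · 0
1 · 3 · 3 · 3 · 0
step 9: 1 · 2 · 2 · 2 · 0
2 · 3 · 3 · 1 · 3
3 · 1 · 0 · 2 · 0
1 · 3 · 3 · 3 · 0
step 10: 1 · 2 · 2 · 2 · 0
3 · 3 · 3 · 1 · 3
3 · 1 · 0 · 2 · 0
1 · 3 · 3 · 3 · 0
step 11: 2 · 3 · 3 · 2 · 0
2 · 1 · 0 · 2 · 3
0 · 3 · 1 · 2 · 0
2 · 3 · 3 · 3 · 0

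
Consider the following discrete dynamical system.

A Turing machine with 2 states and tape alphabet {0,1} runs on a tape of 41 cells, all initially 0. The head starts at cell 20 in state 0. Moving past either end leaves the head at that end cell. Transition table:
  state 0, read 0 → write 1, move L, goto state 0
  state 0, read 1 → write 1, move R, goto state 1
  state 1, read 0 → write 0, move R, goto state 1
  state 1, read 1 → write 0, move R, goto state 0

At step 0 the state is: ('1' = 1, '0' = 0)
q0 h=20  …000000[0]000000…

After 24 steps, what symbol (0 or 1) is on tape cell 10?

1

step 0: q0 h=20  …000000[0]000000…
step 1: q0 h=19  …000000[0]100000…
step 2: q0 h=18  …000000[0]110000…
step 3: q0 h=17  …000000[0]111000…
step 4: q0 h=16  …000000[0]111100…
step 5: q0 h=15  …000000[0]111110…
step 6: q0 h=14  …000000[0]111111…
step 7: q0 h=13  …000000[0]111111…
step 8: q0 h=12  …000000[0]111111…
step 9: q0 h=11  …000000[0]111111…
step 10: q0 h=10  …000000[0]111111…
step 11: q0 h= 9  …000000[0]111111…
step 12: q0 h= 8  …000000[0]111111…
step 13: q0 h= 7  …000000[0]111111…
step 14: q0 h= 6  |000000[0]111111…
step 15: q0 h= 5  |00000[0]111111…
step 16: q0 h= 4  |0000[0]111111…
step 17: q0 h= 3  |000[0]111111…
step 18: q0 h= 2  |00[0]111111…
step 19: q0 h= 1  |0[0]111111…
step 20: q0 h= 0  |[0]111111…
step 21: q0 h= 0  |[1]111111…
step 22: q1 h= 1  |1[1]111111…
step 23: q0 h= 2  |10[1]111111…
step 24: q1 h= 3  |101[1]111111…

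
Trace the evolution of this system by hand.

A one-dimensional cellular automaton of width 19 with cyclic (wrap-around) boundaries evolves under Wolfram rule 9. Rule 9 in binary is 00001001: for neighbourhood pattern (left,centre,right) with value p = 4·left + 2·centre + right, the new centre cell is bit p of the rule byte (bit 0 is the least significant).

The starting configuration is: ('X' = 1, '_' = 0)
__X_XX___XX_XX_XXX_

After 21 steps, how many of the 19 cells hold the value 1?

[0] __X_XX___XX_XX_XXX_
[1] X___X__X_X__X__X___
[2] __X______________X_
[3] X___XXXXXXXXXXXX___
[4] __X_X____________X_
[5] X_____XXXXXXXXXX___
[6] __XXX_X__________X_
[7] X_X_____XXXXXXXX___
[8] ____XXX_X________X_
[9] XXX_X_____XXXXXX___
[10] X_____XXX_X______X_
[11] __XXX_X_____XXXX___
[12] X_X_____XXX_X____XX
[13] ____XXX_X_____XX_X_
[14] XXX_X_____XXX_X____
[15] X_____XXX_X_____XX_
[16] __XXX_X_____XXX_X__
[17] X_X_____XXX_X_____X
[18] ____XXX_X_____XXX_X
[19] _XX_X_____XXX_X____
[20] _X____XXX_X_____XXX
[21] ___XX_X_____XXX_X__

7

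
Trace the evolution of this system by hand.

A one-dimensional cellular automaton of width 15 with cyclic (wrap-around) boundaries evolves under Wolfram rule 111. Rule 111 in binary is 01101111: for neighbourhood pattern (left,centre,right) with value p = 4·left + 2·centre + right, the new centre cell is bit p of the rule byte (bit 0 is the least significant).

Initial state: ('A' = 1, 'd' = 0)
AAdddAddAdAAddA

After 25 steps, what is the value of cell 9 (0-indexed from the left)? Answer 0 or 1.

t=0: AAdddAddAdAAddA
t=1: dAdAAAdAAAAAdAA
t=2: AAAAdAAAdddAAAA
t=3: dddAAAdAdAAAddd
t=4: AAAAdAAAAAdAdAA
t=5: dddAAAdddAAAAAd
t=6: AAAAdAdAAAdddAd
t=7: AddAAAAAdAdAAAA
t=8: AdAAdddAAAAAddd
t=9: AAAAdAAAdddAdAA
t=10: dddAAAdAdAAAAAd
t=11: AAAAdAAAAAdddAd
t=12: AddAAAdddAdAAAA
t=13: AdAAdAdAAAAAddd
t=14: AAAAAAAAdddAdAA
t=15: dddddddAdAAAAAd
t=16: AAAAAAAAAAdddAd
t=17: AddddddddAdAAAA
t=18: AdAAAAAAAAAAddd
t=19: AAAddddddddAdAA
t=20: ddAdAAAAAAAAAAd
t=21: AAAAAddddddddAd
t=22: AdddAdAAAAAAAAA
t=23: AdAAAAAdddddddd
t=24: AAAdddAdAAAAAAA
t=25: ddAdAAAAAdddddd

0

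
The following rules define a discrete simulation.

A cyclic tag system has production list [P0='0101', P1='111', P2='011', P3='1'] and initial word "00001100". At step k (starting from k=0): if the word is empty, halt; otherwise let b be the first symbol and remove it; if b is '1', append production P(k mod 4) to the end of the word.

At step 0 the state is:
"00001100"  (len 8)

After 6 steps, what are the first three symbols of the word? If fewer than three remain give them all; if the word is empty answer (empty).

000

step 0: "00001100"  (len 8)
step 1: "0001100"  (len 7)
step 2: "001100"  (len 6)
step 3: "01100"  (len 5)
step 4: "1100"  (len 4)
step 5: "1000101"  (len 7)
step 6: "000101111"  (len 9)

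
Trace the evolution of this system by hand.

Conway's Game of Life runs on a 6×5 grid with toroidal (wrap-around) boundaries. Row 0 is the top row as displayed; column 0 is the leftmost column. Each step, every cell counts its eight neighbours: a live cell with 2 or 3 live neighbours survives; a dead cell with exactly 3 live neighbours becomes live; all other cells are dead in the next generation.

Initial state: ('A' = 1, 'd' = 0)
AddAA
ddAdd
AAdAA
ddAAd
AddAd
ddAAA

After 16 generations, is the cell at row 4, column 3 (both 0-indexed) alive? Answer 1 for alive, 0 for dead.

1

0) AddAA
ddAdd
AAdAA
ddAAd
AddAd
ddAAA
1) AAddd
ddAdd
AAddA
ddddd
dAddd
dAAdd
2) Adddd
ddAdA
AAddd
dAddd
dAAdd
ddAdd
3) dAdAd
ddddA
AAAdd
ddddd
dAAdd
ddAdd
4) ddAAd
dddAA
AAddd
Adddd
dAAdd
dddAd
5) ddAdd
AAdAA
AAddd
AdAdd
dAAdd
dAdAd
6) ddddd
dddAA
dddAd
AdAdd
AddAd
dAdAd
7) ddAAA
dddAA
ddAAd
dAAAd
AddAd
ddAdA
8) AdAdd
ddddd
dAddd
dAddd
Adddd
AAAdd
9) AdAdd
dAddd
ddddd
AAddd
AdAdd
AdAdA
10) AdAAA
dAddd
AAddd
AAddd
ddAAd
AdAdA
11) ddAdd
dddAd
ddAdd
AdddA
ddAAd
Adddd
12) ddddd
ddAAd
dddAA
dAAdA
AAdAd
dAAAd
13) dAddd
ddAAA
AAddA
dAddd
ddddd
AAdAA
14) dAddd
ddAAA
dAddA
dAddd
dAAdA
AAAdA
15) ddddd
dAAAA
dAddA
dAdAd
ddddA
ddddA
16) AdAdA
dAAAA
dAddA
ddAAA
AddAA
ddddd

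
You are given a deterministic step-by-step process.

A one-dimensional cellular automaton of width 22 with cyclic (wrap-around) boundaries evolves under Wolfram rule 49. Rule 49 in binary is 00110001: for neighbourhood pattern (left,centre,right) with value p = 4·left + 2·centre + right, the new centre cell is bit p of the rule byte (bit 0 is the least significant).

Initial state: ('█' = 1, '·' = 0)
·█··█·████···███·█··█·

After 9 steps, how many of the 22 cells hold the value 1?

t=0: ·█··█·████···███·█··█·
t=1: ··█··█····██····█·█··█
t=2: █··█··███···███··█·█··
t=3: ·█··█····██····█··█·█·
t=4: ··█··███···███··█··█·█
t=5: █··█····██····█··█··█·
t=6: ·█··███···███··█··█··█
t=7: █·█····██····█··█··█··
t=8: ·█·███···███··█··█··█·
t=9: ··█···██····█··█··█··█

7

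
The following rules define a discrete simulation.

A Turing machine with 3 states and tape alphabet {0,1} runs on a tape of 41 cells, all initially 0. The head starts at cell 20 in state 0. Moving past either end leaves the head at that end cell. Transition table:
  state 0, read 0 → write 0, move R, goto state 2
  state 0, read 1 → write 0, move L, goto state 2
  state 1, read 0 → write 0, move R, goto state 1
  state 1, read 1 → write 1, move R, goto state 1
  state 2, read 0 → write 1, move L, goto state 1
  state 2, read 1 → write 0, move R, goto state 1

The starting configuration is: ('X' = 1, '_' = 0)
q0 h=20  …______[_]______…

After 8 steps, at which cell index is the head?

[0] q0 h=20  …______[_]______…
[1] q2 h=21  …______[_]______…
[2] q1 h=20  …______[_]X_____…
[3] q1 h=21  …______[X]______…
[4] q1 h=22  …_____X[_]______…
[5] q1 h=23  …____X_[_]______…
[6] q1 h=24  …___X__[_]______…
[7] q1 h=25  …__X___[_]______…
[8] q1 h=26  …_X____[_]______…

26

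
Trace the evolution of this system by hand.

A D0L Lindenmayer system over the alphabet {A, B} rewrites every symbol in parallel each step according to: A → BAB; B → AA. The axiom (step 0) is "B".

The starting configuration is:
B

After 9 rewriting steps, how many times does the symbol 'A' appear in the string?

t=0: B
t=1: AA
t=2: BABBAB
t=3: AABABAAAABABAA
t=4: BABBABAABABAABABBABBABBABAABABAABABBAB
t=5: AABABAAAABABAABABBABAABABAABABBABAABABAAAABABAAAABABAAAABABAABABBABAABABAABABBABAABABAAAABABAA
t=6: BABBABAABABAABABBABBABBABAABABAABABBABAABABAAAABABAABABBAB…BABBABAABABAAAABABAABABBABAABABAABABBABBABBABAABABAABABBAB  (len 246)
t=7: AABABAAAABABAABABBABAABABAABABBABAABABAAAABABAAAABABAAAABA…ABAAAABABAAAABABAAAABABAABABBABAABABAABABBABAABABAAAABABAA  (len 622)
t=8: BABBABAABABAABABBABBABBABAABABAABABBABAABABAAAABABAABABBAB…BABBABAABABAAAABABAABABBABAABABAABABBABBABBABAABABAABABBAB  (len 1606)
t=9: AABABAAAABABAABABBABAABABAABABBABAABABAAAABABAAAABABAAAABA…ABAAAABABAAAABABAAAABABAABABBABAABABAABABBABAABABAAAABABAA  (len 4094)

2330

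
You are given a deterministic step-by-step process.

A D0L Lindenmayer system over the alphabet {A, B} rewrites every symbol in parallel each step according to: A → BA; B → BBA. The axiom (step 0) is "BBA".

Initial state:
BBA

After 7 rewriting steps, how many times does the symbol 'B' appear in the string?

t=0: BBA
t=1: BBABBABA
t=2: BBABBABABBABBABABBABA
t=3: BBABBABABBABBABABBABABBABBABABBABBABABBABABBABBABABBABA
t=4: BBABBABABBABBABABBABABBABBABABBABBABABBABABBABBABABBABABBA…ABBABABBABABBABBABABBABABBABBABABBABBABABBABABBABBABABBABA  (len 144)
t=5: BBABBABABBABBABABBABABBABBABABBABBABABBABABBABBABABBABABBA…ABBABABBABABBABBABABBABABBABBABABBABBABABBABABBABBABABBABA  (len 377)
t=6: BBABBABABBABBABABBABABBABBABABBABBABABBABABBABBABABBABABBA…ABBABABBABABBABBABABBABABBABBABABBABBABABBABABBABBABABBABA  (len 987)
t=7: BBABBABABBABBABABBABABBABBABABBABBABABBABABBABBABABBABABBA…ABBABABBABABBABBABABBABABBABBABABBABBABABBABABBABBABABBABA  (len 2584)

1597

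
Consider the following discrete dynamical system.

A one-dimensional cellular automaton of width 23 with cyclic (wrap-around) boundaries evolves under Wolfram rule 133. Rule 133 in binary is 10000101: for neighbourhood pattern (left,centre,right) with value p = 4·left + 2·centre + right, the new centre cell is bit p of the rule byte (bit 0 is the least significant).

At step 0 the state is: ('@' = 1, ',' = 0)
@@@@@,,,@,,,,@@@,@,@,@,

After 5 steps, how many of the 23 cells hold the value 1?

t=0: @@@@@,,,@,,,,@@@,@,@,@,
t=1: ,@@@,,@,@,@@,,@,,@,@,@,
t=2: ,,@,,,@,@,,,,,@,,@,@,@,
t=3: @,@,@,@,@,@@@,@,,@,@,@,
t=4: @,@,@,@,@,,@,,@,,@,@,@,
t=5: @,@,@,@,@,,@,,@,,@,@,@,

10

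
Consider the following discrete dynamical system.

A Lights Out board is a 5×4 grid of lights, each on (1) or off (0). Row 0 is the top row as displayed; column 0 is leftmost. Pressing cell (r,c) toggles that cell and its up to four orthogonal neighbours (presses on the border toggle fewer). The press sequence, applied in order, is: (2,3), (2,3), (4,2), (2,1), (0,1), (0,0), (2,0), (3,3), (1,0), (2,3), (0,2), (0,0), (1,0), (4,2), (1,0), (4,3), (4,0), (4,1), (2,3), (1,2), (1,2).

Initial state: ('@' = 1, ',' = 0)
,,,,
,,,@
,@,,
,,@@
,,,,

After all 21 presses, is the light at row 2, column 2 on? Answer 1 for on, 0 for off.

1

0) ,,,,
,,,@
,@,,
,,@@
,,,,
1) ,,,,
,,,,
,@@@
,,@,
,,,,
2) ,,,,
,,,@
,@,,
,,@@
,,,,
3) ,,,,
,,,@
,@,,
,,,@
,@@@
4) ,,,,
,@,@
@,@,
,@,@
,@@@
5) @@@,
,,,@
@,@,
,@,@
,@@@
6) ,,@,
@,,@
@,@,
,@,@
,@@@
7) ,,@,
,,,@
,@@,
@@,@
,@@@
8) ,,@,
,,,@
,@@@
@@@,
,@@,
9) @,@,
@@,@
@@@@
@@@,
,@@,
10) @,@,
@@,,
@@,,
@@@@
,@@,
11) @@,@
@@@,
@@,,
@@@@
,@@,
12) ,,,@
,@@,
@@,,
@@@@
,@@,
13) @,,@
@,@,
,@,,
@@@@
,@@,
14) @,,@
@,@,
,@,,
@@,@
,,,@
15) ,,,@
,@@,
@@,,
@@,@
,,,@
16) ,,,@
,@@,
@@,,
@@,,
,,@,
17) ,,,@
,@@,
@@,,
,@,,
@@@,
18) ,,,@
,@@,
@@,,
,,,,
,,,,
19) ,,,@
,@@@
@@@@
,,,@
,,,,
20) ,,@@
,,,,
@@,@
,,,@
,,,,
21) ,,,@
,@@@
@@@@
,,,@
,,,,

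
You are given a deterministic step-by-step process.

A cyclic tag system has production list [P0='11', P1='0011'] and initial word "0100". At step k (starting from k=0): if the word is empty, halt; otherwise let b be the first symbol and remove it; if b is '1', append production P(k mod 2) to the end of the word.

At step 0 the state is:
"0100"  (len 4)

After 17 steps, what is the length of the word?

step 0: "0100"  (len 4)
step 1: "100"  (len 3)
step 2: "000011"  (len 6)
step 3: "00011"  (len 5)
step 4: "0011"  (len 4)
step 5: "011"  (len 3)
step 6: "11"  (len 2)
step 7: "111"  (len 3)
step 8: "110011"  (len 6)
step 9: "1001111"  (len 7)
step 10: "0011110011"  (len 10)
step 11: "011110011"  (len 9)
step 12: "11110011"  (len 8)
step 13: "111001111"  (len 9)
step 14: "110011110011"  (len 12)
step 15: "1001111001111"  (len 13)
step 16: "0011110011110011"  (len 16)
step 17: "011110011110011"  (len 15)

15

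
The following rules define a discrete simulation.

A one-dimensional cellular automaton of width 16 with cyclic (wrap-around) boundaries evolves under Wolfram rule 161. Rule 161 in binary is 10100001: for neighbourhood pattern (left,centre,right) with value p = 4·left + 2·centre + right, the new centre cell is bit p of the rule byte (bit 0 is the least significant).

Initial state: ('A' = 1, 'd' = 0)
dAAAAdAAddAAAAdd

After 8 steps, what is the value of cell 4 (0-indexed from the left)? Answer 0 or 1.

k=0  dAAAAdAAddAAAAdd
k=1  ddAAdAdddddAAddA
k=2  ddddAddAAAdddddd
k=3  AAAdddddAddAAAAA
k=4  AAddAAAdddddAAAA
k=5  AddddAddAAAddAAA
k=6  ddAAdddddAddddAA
k=7  dddddAAAdddAAddd
k=8  AAAAddAddAddddAA

0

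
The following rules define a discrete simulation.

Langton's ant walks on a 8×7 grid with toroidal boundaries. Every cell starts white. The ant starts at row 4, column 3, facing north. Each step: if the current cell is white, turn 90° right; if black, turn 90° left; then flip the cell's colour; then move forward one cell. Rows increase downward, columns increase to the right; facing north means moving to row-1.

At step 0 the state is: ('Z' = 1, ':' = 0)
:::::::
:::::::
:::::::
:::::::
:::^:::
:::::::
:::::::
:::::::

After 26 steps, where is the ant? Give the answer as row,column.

7,2

step 0: :::::::
:::::::
:::::::
:::::::
:::^:::
:::::::
:::::::
:::::::
step 1: :::::::
:::::::
:::::::
:::::::
:::Z>::
:::::::
:::::::
:::::::
step 2: :::::::
:::::::
:::::::
:::::::
:::ZZ::
::::v::
:::::::
:::::::
step 3: :::::::
:::::::
:::::::
:::::::
:::ZZ::
:::<Z::
:::::::
:::::::
step 4: :::::::
:::::::
:::::::
:::::::
:::^Z::
:::ZZ::
:::::::
:::::::
step 5: :::::::
:::::::
:::::::
:::::::
::<:Z::
:::ZZ::
:::::::
:::::::
step 6: :::::::
:::::::
:::::::
::^::::
::Z:Z::
:::ZZ::
:::::::
:::::::
step 7: :::::::
:::::::
:::::::
::Z>:::
::Z:Z::
:::ZZ::
:::::::
:::::::
step 8: :::::::
:::::::
:::::::
::ZZ:::
::ZvZ::
:::ZZ::
:::::::
:::::::
step 9: :::::::
:::::::
:::::::
::ZZ:::
::<ZZ::
:::ZZ::
:::::::
:::::::
step 10: :::::::
:::::::
:::::::
::ZZ:::
:::ZZ::
::vZZ::
:::::::
:::::::
step 11: :::::::
:::::::
:::::::
::ZZ:::
:::ZZ::
:<ZZZ::
:::::::
:::::::
step 12: :::::::
:::::::
:::::::
::ZZ:::
:^:ZZ::
:ZZZZ::
:::::::
:::::::
step 13: :::::::
:::::::
:::::::
::ZZ:::
:Z>ZZ::
:ZZZZ::
:::::::
:::::::
step 14: :::::::
:::::::
:::::::
::ZZ:::
:ZZZZ::
:ZvZZ::
:::::::
:::::::
step 15: :::::::
:::::::
:::::::
::ZZ:::
:ZZZZ::
:Z:>Z::
:::::::
:::::::
step 16: :::::::
:::::::
:::::::
::ZZ:::
:ZZ^Z::
:Z::Z::
:::::::
:::::::
step 17: :::::::
:::::::
:::::::
::ZZ:::
:Z<:Z::
:Z::Z::
:::::::
:::::::
step 18: :::::::
:::::::
:::::::
::ZZ:::
:Z::Z::
:Zv:Z::
:::::::
:::::::
step 19: :::::::
:::::::
:::::::
::ZZ:::
:Z::Z::
:<Z:Z::
:::::::
:::::::
step 20: :::::::
:::::::
:::::::
::ZZ:::
:Z::Z::
::Z:Z::
:v:::::
:::::::
step 21: :::::::
:::::::
:::::::
::ZZ:::
:Z::Z::
::Z:Z::
<Z:::::
:::::::
step 22: :::::::
:::::::
:::::::
::ZZ:::
:Z::Z::
^:Z:Z::
ZZ:::::
:::::::
step 23: :::::::
:::::::
:::::::
::ZZ:::
:Z::Z::
Z>Z:Z::
ZZ:::::
:::::::
step 24: :::::::
:::::::
:::::::
::ZZ:::
:Z::Z::
ZZZ:Z::
Zv:::::
:::::::
step 25: :::::::
:::::::
:::::::
::ZZ:::
:Z::Z::
ZZZ:Z::
Z:>::::
:::::::
step 26: :::::::
:::::::
:::::::
::ZZ:::
:Z::Z::
ZZZ:Z::
Z:Z::::
::v::::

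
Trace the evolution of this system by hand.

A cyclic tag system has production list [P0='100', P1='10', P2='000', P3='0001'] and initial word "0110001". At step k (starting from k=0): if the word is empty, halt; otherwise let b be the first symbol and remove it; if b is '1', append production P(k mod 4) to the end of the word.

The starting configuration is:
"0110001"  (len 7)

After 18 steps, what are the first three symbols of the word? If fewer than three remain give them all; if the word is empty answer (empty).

k=0  "0110001"  (len 7)
k=1  "110001"  (len 6)
k=2  "1000110"  (len 7)
k=3  "000110000"  (len 9)
k=4  "00110000"  (len 8)
k=5  "0110000"  (len 7)
k=6  "110000"  (len 6)
k=7  "10000000"  (len 8)
k=8  "00000000001"  (len 11)
k=9  "0000000001"  (len 10)
k=10  "000000001"  (len 9)
k=11  "00000001"  (len 8)
k=12  "0000001"  (len 7)
k=13  "000001"  (len 6)
k=14  "00001"  (len 5)
k=15  "0001"  (len 4)
k=16  "001"  (len 3)
k=17  "01"  (len 2)
k=18  "1"  (len 1)

1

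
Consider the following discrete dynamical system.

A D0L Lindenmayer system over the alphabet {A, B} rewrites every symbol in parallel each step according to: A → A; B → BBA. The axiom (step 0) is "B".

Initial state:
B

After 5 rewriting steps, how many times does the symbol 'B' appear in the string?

t=0: B
t=1: BBA
t=2: BBABBAA
t=3: BBABBAABBABBAAA
t=4: BBABBAABBABBAAABBABBAABBABBAAAA
t=5: BBABBAABBABBAAABBABBAABBABBAAAABBABBAABBABBAAABBABBAABBABBAAAAA

32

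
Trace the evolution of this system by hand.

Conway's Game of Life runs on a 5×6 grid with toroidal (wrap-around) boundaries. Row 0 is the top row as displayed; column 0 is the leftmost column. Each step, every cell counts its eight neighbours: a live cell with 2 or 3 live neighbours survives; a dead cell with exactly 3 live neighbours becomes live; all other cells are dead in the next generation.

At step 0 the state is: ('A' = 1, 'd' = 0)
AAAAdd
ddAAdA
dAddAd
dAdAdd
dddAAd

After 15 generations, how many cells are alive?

5

[0] AAAAdd
ddAAdA
dAddAd
dAdAdd
dddAAd
[1] AAdddA
dddddA
AAddAd
dddAdd
AdddAd
[2] dAddAd
ddddAd
AdddAA
AAdAAd
AAddAd
[3] AAdAAd
AddAAd
AAdddd
ddAAdd
ddddAd
[4] AAAddd
dddAAd
AAddAA
dAAAdd
dAddAA
[5] AAAddd
dddAAd
AAdddA
dddAdd
ddddAA
[6] AAAddd
dddAAd
AdAAdA
dddddd
AAAAAA
[7] dddddd
ddddAd
ddAAdA
dddddd
dddAAA
[8] dddAdA
dddAAd
dddAAd
ddAddA
ddddAd
[9] dddAdA
ddAddA
ddAddA
dddddA
dddAAA
[10] AdAAdA
AdAAdA
AdddAA
AddAdA
AddAdA
[11] dddddd
ddAddd
ddAddd
dAdAdd
dddAdd
[12] dddddd
dddddd
dAAAdd
dddAdd
ddAddd
[13] dddddd
ddAddd
ddAAdd
dAdAdd
dddddd
[14] dddddd
ddAAdd
dAdAdd
dddAdd
dddddd
[15] dddddd
ddAAdd
dddAAd
ddAddd
dddddd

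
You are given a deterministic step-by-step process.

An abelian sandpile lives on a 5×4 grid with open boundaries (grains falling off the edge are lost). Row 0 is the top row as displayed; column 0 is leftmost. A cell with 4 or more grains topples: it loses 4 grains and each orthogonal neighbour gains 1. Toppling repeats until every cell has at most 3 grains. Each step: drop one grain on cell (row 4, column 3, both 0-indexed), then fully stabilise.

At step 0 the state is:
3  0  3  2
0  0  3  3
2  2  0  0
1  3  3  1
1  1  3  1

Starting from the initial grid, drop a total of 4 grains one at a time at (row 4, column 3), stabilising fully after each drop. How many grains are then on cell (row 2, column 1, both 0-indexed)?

3

t=0: 3  0  3  2
0  0  3  3
2  2  0  0
1  3  3  1
1  1  3  1
t=1: 3  0  3  2
0  0  3  3
2  2  0  0
1  3  3  1
1  1  3  2
t=2: 3  0  3  2
0  0  3  3
2  2  0  0
1  3  3  1
1  1  3  3
t=3: 3  0  3  2
0  0  3  3
2  3  1  0
2  0  1  3
1  3  1  1
t=4: 3  0  3  2
0  0  3  3
2  3  1  0
2  0  1  3
1  3  1  2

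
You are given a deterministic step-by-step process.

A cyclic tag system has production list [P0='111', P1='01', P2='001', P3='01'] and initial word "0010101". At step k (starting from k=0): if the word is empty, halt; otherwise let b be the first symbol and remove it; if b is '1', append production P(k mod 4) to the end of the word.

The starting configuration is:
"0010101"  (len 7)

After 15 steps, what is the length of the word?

[0] "0010101"  (len 7)
[1] "010101"  (len 6)
[2] "10101"  (len 5)
[3] "0101001"  (len 7)
[4] "101001"  (len 6)
[5] "01001111"  (len 8)
[6] "1001111"  (len 7)
[7] "001111001"  (len 9)
[8] "01111001"  (len 8)
[9] "1111001"  (len 7)
[10] "11100101"  (len 8)
[11] "1100101001"  (len 10)
[12] "10010100101"  (len 11)
[13] "0010100101111"  (len 13)
[14] "010100101111"  (len 12)
[15] "10100101111"  (len 11)

11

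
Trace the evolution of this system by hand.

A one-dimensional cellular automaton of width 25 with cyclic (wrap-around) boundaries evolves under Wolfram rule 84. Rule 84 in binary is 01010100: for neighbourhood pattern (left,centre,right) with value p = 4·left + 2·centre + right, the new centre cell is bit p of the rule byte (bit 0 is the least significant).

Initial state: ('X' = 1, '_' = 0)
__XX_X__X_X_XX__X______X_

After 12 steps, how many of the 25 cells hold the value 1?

12

gen 0: __XX_X__X_X_XX__X______X_
gen 1: ___X_XX_X_X__XX_XX_____XX
gen 2: X__X__X_X_XX__X__XX_____X
gen 3: XX_XX_X_X__XX_XX__XX_____
gen 4: _X__X_X_XX__X__XX__XX____
gen 5: _XX_X_X__XX_XX__XX__XX___
gen 6: __X_X_XX__X__XX__XX__XX__
gen 7: __X_X__XX_XX__XX__XX__XX_
gen 8: __X_XX__X__XX__XX__XX__XX
gen 9: X_X__XX_XX__XX__XX__XX__X
gen 10: X_XX__X__XX__XX__XX__XX__
gen 11: X__XX_XX__XX__XX__XX__XX_
gen 12: XX__X__XX__XX__XX__XX__X_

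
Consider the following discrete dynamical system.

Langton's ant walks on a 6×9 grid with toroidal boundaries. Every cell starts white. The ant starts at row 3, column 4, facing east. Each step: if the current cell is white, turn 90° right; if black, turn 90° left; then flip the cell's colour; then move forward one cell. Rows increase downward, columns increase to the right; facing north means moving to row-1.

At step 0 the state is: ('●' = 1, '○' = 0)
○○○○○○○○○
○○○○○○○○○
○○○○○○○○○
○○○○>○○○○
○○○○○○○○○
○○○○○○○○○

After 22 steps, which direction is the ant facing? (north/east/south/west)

east

gen 0: ○○○○○○○○○
○○○○○○○○○
○○○○○○○○○
○○○○>○○○○
○○○○○○○○○
○○○○○○○○○
gen 1: ○○○○○○○○○
○○○○○○○○○
○○○○○○○○○
○○○○●○○○○
○○○○v○○○○
○○○○○○○○○
gen 2: ○○○○○○○○○
○○○○○○○○○
○○○○○○○○○
○○○○●○○○○
○○○<●○○○○
○○○○○○○○○
gen 3: ○○○○○○○○○
○○○○○○○○○
○○○○○○○○○
○○○^●○○○○
○○○●●○○○○
○○○○○○○○○
gen 4: ○○○○○○○○○
○○○○○○○○○
○○○○○○○○○
○○○●>○○○○
○○○●●○○○○
○○○○○○○○○
gen 5: ○○○○○○○○○
○○○○○○○○○
○○○○^○○○○
○○○●○○○○○
○○○●●○○○○
○○○○○○○○○
gen 6: ○○○○○○○○○
○○○○○○○○○
○○○○●>○○○
○○○●○○○○○
○○○●●○○○○
○○○○○○○○○
gen 7: ○○○○○○○○○
○○○○○○○○○
○○○○●●○○○
○○○●○v○○○
○○○●●○○○○
○○○○○○○○○
gen 8: ○○○○○○○○○
○○○○○○○○○
○○○○●●○○○
○○○●<●○○○
○○○●●○○○○
○○○○○○○○○
gen 9: ○○○○○○○○○
○○○○○○○○○
○○○○^●○○○
○○○●●●○○○
○○○●●○○○○
○○○○○○○○○
gen 10: ○○○○○○○○○
○○○○○○○○○
○○○<○●○○○
○○○●●●○○○
○○○●●○○○○
○○○○○○○○○
gen 11: ○○○○○○○○○
○○○^○○○○○
○○○●○●○○○
○○○●●●○○○
○○○●●○○○○
○○○○○○○○○
gen 12: ○○○○○○○○○
○○○●>○○○○
○○○●○●○○○
○○○●●●○○○
○○○●●○○○○
○○○○○○○○○
gen 13: ○○○○○○○○○
○○○●●○○○○
○○○●v●○○○
○○○●●●○○○
○○○●●○○○○
○○○○○○○○○
gen 14: ○○○○○○○○○
○○○●●○○○○
○○○<●●○○○
○○○●●●○○○
○○○●●○○○○
○○○○○○○○○
gen 15: ○○○○○○○○○
○○○●●○○○○
○○○○●●○○○
○○○v●●○○○
○○○●●○○○○
○○○○○○○○○
gen 16: ○○○○○○○○○
○○○●●○○○○
○○○○●●○○○
○○○○>●○○○
○○○●●○○○○
○○○○○○○○○
gen 17: ○○○○○○○○○
○○○●●○○○○
○○○○^●○○○
○○○○○●○○○
○○○●●○○○○
○○○○○○○○○
gen 18: ○○○○○○○○○
○○○●●○○○○
○○○<○●○○○
○○○○○●○○○
○○○●●○○○○
○○○○○○○○○
gen 19: ○○○○○○○○○
○○○^●○○○○
○○○●○●○○○
○○○○○●○○○
○○○●●○○○○
○○○○○○○○○
gen 20: ○○○○○○○○○
○○<○●○○○○
○○○●○●○○○
○○○○○●○○○
○○○●●○○○○
○○○○○○○○○
gen 21: ○○^○○○○○○
○○●○●○○○○
○○○●○●○○○
○○○○○●○○○
○○○●●○○○○
○○○○○○○○○
gen 22: ○○●>○○○○○
○○●○●○○○○
○○○●○●○○○
○○○○○●○○○
○○○●●○○○○
○○○○○○○○○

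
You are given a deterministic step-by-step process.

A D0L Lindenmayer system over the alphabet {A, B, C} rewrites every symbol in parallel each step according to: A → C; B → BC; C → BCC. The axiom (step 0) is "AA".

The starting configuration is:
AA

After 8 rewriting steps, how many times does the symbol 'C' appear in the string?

[0] AA
[1] CC
[2] BCCBCC
[3] BCBCCBCCBCBCCBCC
[4] BCBCCBCBCCBCCBCBCCBCCBCBCCBCBCCBCCBCBCCBCC
[5] BCBCCBCBCCBCCBCBCCBCBCCBCCBCBCCBCCBCBCCBCBCCBCCBCBCCBCCBCBCCBCBCCBCCBCBCCBCBCCBCCBCBCCBCCBCBCCBCBCCBCCBCBCCBCC
[6] BCBCCBCBCCBCCBCBCCBCBCCBCCBCBCCBCCBCBCCBCBCCBCCBCBCCBCBCCB…BCCBCBCCBCBCCBCCBCBCCBCBCCBCCBCBCCBCCBCBCCBCBCCBCCBCBCCBCC  (len 288)
[7] BCBCCBCBCCBCCBCBCCBCBCCBCCBCBCCBCCBCBCCBCBCCBCCBCBCCBCBCCB…BCCBCBCCBCBCCBCCBCBCCBCBCCBCCBCBCCBCCBCBCCBCBCCBCCBCBCCBCC  (len 754)
[8] BCBCCBCBCCBCCBCBCCBCBCCBCCBCBCCBCCBCBCCBCBCCBCCBCBCCBCBCCB…BCCBCBCCBCBCCBCCBCBCCBCBCCBCCBCBCCBCCBCBCCBCBCCBCCBCBCCBCC  (len 1974)

1220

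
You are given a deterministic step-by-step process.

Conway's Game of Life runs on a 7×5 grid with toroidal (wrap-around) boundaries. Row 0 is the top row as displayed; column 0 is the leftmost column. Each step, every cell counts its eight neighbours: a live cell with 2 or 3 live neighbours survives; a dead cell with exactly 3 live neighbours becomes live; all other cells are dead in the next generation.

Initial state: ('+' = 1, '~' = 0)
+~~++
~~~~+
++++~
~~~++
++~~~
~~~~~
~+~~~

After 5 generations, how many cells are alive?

11

step 0: +~~++
~~~~+
++++~
~~~++
++~~~
~~~~~
~+~~~
step 1: +~~++
~~~~~
+++~~
~~~+~
+~~~+
++~~~
+~~~+
step 2: +~~+~
~~++~
~++~~
~~++~
++~~+
~+~~~
~~~+~
step 3: ~~~+~
~~~++
~+~~~
~~~++
++~++
~++~+
~~+~+
step 4: ~~+~~
~~+++
+~+~~
~+~+~
~+~~~
~~~~~
+++~+
step 5: ~~~~~
~~+~+
+~~~~
++~~~
~~+~~
~~+~~
++++~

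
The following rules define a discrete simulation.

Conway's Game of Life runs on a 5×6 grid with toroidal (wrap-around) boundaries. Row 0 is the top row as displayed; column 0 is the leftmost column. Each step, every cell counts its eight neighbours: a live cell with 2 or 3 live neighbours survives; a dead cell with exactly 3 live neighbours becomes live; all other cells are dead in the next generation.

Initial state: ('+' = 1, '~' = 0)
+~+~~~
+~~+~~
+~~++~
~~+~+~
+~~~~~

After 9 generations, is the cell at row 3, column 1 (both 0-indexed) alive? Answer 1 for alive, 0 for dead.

gen 0: +~+~~~
+~~+~~
+~~++~
~~+~+~
+~~~~~
gen 1: +~~~~+
+~+++~
~++~+~
~+~~+~
~~~+~+
gen 2: +++~~~
+~+~+~
+~~~+~
++~~++
~~~~~+
gen 3: +~++~~
+~+~~~
~~~~+~
~+~~+~
~~+~+~
gen 4: ~~+~~+
~~+~~+
~+~+~+
~~~~++
~~+~++
gen 5: +++~~+
~+++~+
~~++~+
~~+~~~
+~~~~~
gen 6: ~~~+++
~~~~~+
+~~~~~
~+++~~
+~+~~+
gen 7: ~~~+~~
+~~~~+
+++~~~
~~++~+
+~~~~+
gen 8: ~~~~+~
+~+~~+
~~+++~
~~++++
+~++~+
gen 9: ~~+~+~
~++~~+
+~~~~~
+~~~~~
+++~~~

0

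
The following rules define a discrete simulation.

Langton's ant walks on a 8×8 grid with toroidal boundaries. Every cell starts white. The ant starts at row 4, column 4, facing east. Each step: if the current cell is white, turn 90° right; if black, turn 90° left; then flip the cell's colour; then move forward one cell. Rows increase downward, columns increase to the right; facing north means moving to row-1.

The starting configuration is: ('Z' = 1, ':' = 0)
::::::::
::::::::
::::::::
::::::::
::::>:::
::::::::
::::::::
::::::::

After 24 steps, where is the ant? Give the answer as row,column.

[0] ::::::::
::::::::
::::::::
::::::::
::::>:::
::::::::
::::::::
::::::::
[1] ::::::::
::::::::
::::::::
::::::::
::::Z:::
::::v:::
::::::::
::::::::
[2] ::::::::
::::::::
::::::::
::::::::
::::Z:::
:::<Z:::
::::::::
::::::::
[3] ::::::::
::::::::
::::::::
::::::::
:::^Z:::
:::ZZ:::
::::::::
::::::::
[4] ::::::::
::::::::
::::::::
::::::::
:::Z>:::
:::ZZ:::
::::::::
::::::::
[5] ::::::::
::::::::
::::::::
::::^:::
:::Z::::
:::ZZ:::
::::::::
::::::::
[6] ::::::::
::::::::
::::::::
::::Z>::
:::Z::::
:::ZZ:::
::::::::
::::::::
[7] ::::::::
::::::::
::::::::
::::ZZ::
:::Z:v::
:::ZZ:::
::::::::
::::::::
[8] ::::::::
::::::::
::::::::
::::ZZ::
:::Z<Z::
:::ZZ:::
::::::::
::::::::
[9] ::::::::
::::::::
::::::::
::::^Z::
:::ZZZ::
:::ZZ:::
::::::::
::::::::
[10] ::::::::
::::::::
::::::::
:::<:Z::
:::ZZZ::
:::ZZ:::
::::::::
::::::::
[11] ::::::::
::::::::
:::^::::
:::Z:Z::
:::ZZZ::
:::ZZ:::
::::::::
::::::::
[12] ::::::::
::::::::
:::Z>:::
:::Z:Z::
:::ZZZ::
:::ZZ:::
::::::::
::::::::
[13] ::::::::
::::::::
:::ZZ:::
:::ZvZ::
:::ZZZ::
:::ZZ:::
::::::::
::::::::
[14] ::::::::
::::::::
:::ZZ:::
:::<ZZ::
:::ZZZ::
:::ZZ:::
::::::::
::::::::
[15] ::::::::
::::::::
:::ZZ:::
::::ZZ::
:::vZZ::
:::ZZ:::
::::::::
::::::::
[16] ::::::::
::::::::
:::ZZ:::
::::ZZ::
::::>Z::
:::ZZ:::
::::::::
::::::::
[17] ::::::::
::::::::
:::ZZ:::
::::^Z::
:::::Z::
:::ZZ:::
::::::::
::::::::
[18] ::::::::
::::::::
:::ZZ:::
:::<:Z::
:::::Z::
:::ZZ:::
::::::::
::::::::
[19] ::::::::
::::::::
:::^Z:::
:::Z:Z::
:::::Z::
:::ZZ:::
::::::::
::::::::
[20] ::::::::
::::::::
::<:Z:::
:::Z:Z::
:::::Z::
:::ZZ:::
::::::::
::::::::
[21] ::::::::
::^:::::
::Z:Z:::
:::Z:Z::
:::::Z::
:::ZZ:::
::::::::
::::::::
[22] ::::::::
::Z>::::
::Z:Z:::
:::Z:Z::
:::::Z::
:::ZZ:::
::::::::
::::::::
[23] ::::::::
::ZZ::::
::ZvZ:::
:::Z:Z::
:::::Z::
:::ZZ:::
::::::::
::::::::
[24] ::::::::
::ZZ::::
::<ZZ:::
:::Z:Z::
:::::Z::
:::ZZ:::
::::::::
::::::::

2,2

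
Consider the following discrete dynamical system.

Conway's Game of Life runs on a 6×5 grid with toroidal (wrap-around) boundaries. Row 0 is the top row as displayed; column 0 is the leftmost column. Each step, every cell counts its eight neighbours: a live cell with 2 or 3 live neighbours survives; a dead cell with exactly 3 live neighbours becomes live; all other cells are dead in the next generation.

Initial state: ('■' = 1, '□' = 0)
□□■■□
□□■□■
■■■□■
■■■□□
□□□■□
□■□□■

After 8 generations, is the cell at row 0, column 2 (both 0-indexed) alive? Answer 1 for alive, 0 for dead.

step 0: □□■■□
□□■□■
■■■□■
■■■□□
□□□■□
□■□□■
step 1: ■■■□■
□□□□■
□□□□■
□□□□□
□□□■■
□□□□■
step 2: □■□□■
□■□□■
□□□□□
□□□■■
□□□■■
□■■□□
step 3: □■□■□
□□□□□
■□□■■
□□□■■
■□□□■
□■■□■
step 4: ■■□■□
■□■■□
■□□■□
□□□□□
□■■□□
□■■□■
step 5: □□□□□
■□□■□
□■■■□
□■■□□
■■■■□
□□□□■
step 6: □□□□■
□■□■■
■□□■■
□□□□■
■□□■■
■■■■■
step 7: □□□□□
□□■□□
□□■□□
□□□□□
□□□□□
□■■□□
step 8: □■■□□
□□□□□
□□□□□
□□□□□
□□□□□
□□□□□

1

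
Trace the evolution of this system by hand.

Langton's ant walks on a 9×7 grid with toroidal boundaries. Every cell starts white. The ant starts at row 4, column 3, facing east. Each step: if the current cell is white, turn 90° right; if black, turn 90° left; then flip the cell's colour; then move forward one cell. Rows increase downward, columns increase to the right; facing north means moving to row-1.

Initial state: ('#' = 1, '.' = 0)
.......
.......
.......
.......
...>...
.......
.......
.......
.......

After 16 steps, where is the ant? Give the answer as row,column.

0) .......
.......
.......
.......
...>...
.......
.......
.......
.......
1) .......
.......
.......
.......
...#...
...v...
.......
.......
.......
2) .......
.......
.......
.......
...#...
..<#...
.......
.......
.......
3) .......
.......
.......
.......
..^#...
..##...
.......
.......
.......
4) .......
.......
.......
.......
..#>...
..##...
.......
.......
.......
5) .......
.......
.......
...^...
..#....
..##...
.......
.......
.......
6) .......
.......
.......
...#>..
..#....
..##...
.......
.......
.......
7) .......
.......
.......
...##..
..#.v..
..##...
.......
.......
.......
8) .......
.......
.......
...##..
..#<#..
..##...
.......
.......
.......
9) .......
.......
.......
...^#..
..###..
..##...
.......
.......
.......
10) .......
.......
.......
..<.#..
..###..
..##...
.......
.......
.......
11) .......
.......
..^....
..#.#..
..###..
..##...
.......
.......
.......
12) .......
.......
..#>...
..#.#..
..###..
..##...
.......
.......
.......
13) .......
.......
..##...
..#v#..
..###..
..##...
.......
.......
.......
14) .......
.......
..##...
..<##..
..###..
..##...
.......
.......
.......
15) .......
.......
..##...
...##..
..v##..
..##...
.......
.......
.......
16) .......
.......
..##...
...##..
...>#..
..##...
.......
.......
.......

4,3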